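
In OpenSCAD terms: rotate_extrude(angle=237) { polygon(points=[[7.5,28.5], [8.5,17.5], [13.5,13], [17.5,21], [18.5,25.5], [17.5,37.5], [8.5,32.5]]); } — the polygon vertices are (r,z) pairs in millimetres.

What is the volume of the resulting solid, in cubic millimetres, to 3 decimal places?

Volume = 10105.644 mm³

Profile (r,z), 7 vertices: (7.5,28.5) (8.5,17.5) (13.5,13) (17.5,21) (18.5,25.5) (17.5,37.5) (8.5,32.5)
edge 0: (7.5,28.5)→(8.5,17.5)  cross = 7.5·17.5 − 8.5·28.5 = -111.0000; (r_i+r_j)·cross = 16·-111.0000 = -1776.0000
edge 1: (8.5,17.5)→(13.5,13)  cross = 8.5·13 − 13.5·17.5 = -125.7500; (r_i+r_j)·cross = 22·-125.7500 = -2766.5000
edge 2: (13.5,13)→(17.5,21)  cross = 13.5·21 − 17.5·13 = 56.0000; (r_i+r_j)·cross = 31·56.0000 = 1736.0000
edge 3: (17.5,21)→(18.5,25.5)  cross = 17.5·25.5 − 18.5·21 = 57.7500; (r_i+r_j)·cross = 36·57.7500 = 2079.0000
edge 4: (18.5,25.5)→(17.5,37.5)  cross = 18.5·37.5 − 17.5·25.5 = 247.5000; (r_i+r_j)·cross = 36·247.5000 = 8910.0000
edge 5: (17.5,37.5)→(8.5,32.5)  cross = 17.5·32.5 − 8.5·37.5 = 250.0000; (r_i+r_j)·cross = 26·250.0000 = 6500.0000
edge 6: (8.5,32.5)→(7.5,28.5)  cross = 8.5·28.5 − 7.5·32.5 = -1.5000; (r_i+r_j)·cross = 16·-1.5000 = -24.0000
Σcross = 373.0000 → A = |Σcross|/2 = 186.5000 mm²
Σ(r_i+r_j)·cross = 14658.5000 → first moment M = |Σ|/6 = 2443.0833
R_c = M/A = 2443.0833/186.5000 = 13.0996 mm
θ = 237° = 4.136430 rad
V = θ·R_c·A = 4.136430·13.0996·186.5000 = 10105.644 mm³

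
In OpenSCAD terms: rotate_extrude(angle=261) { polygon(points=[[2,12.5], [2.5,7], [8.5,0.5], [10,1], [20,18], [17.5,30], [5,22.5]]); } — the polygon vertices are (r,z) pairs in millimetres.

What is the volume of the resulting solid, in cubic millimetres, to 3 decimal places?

Volume = 15518.990 mm³

Profile (r,z), 7 vertices: (2,12.5) (2.5,7) (8.5,0.5) (10,1) (20,18) (17.5,30) (5,22.5)
edge 0: (2,12.5)→(2.5,7)  cross = 2·7 − 2.5·12.5 = -17.2500; (r_i+r_j)·cross = 4.5·-17.2500 = -77.6250
edge 1: (2.5,7)→(8.5,0.5)  cross = 2.5·0.5 − 8.5·7 = -58.2500; (r_i+r_j)·cross = 11·-58.2500 = -640.7500
edge 2: (8.5,0.5)→(10,1)  cross = 8.5·1 − 10·0.5 = 3.5000; (r_i+r_j)·cross = 18.5·3.5000 = 64.7500
edge 3: (10,1)→(20,18)  cross = 10·18 − 20·1 = 160.0000; (r_i+r_j)·cross = 30·160.0000 = 4800.0000
edge 4: (20,18)→(17.5,30)  cross = 20·30 − 17.5·18 = 285.0000; (r_i+r_j)·cross = 37.5·285.0000 = 10687.5000
edge 5: (17.5,30)→(5,22.5)  cross = 17.5·22.5 − 5·30 = 243.7500; (r_i+r_j)·cross = 22.5·243.7500 = 5484.3750
edge 6: (5,22.5)→(2,12.5)  cross = 5·12.5 − 2·22.5 = 17.5000; (r_i+r_j)·cross = 7·17.5000 = 122.5000
Σcross = 634.2500 → A = |Σcross|/2 = 317.1250 mm²
Σ(r_i+r_j)·cross = 20440.7500 → first moment M = |Σ|/6 = 3406.7917
R_c = M/A = 3406.7917/317.1250 = 10.7427 mm
θ = 261° = 4.555309 rad
V = θ·R_c·A = 4.555309·10.7427·317.1250 = 15518.990 mm³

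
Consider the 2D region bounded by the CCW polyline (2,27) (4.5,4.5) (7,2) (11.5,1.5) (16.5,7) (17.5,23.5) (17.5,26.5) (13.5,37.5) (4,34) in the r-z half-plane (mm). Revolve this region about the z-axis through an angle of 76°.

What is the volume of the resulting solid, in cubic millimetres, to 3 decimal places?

Profile (r,z), 9 vertices: (2,27) (4.5,4.5) (7,2) (11.5,1.5) (16.5,7) (17.5,23.5) (17.5,26.5) (13.5,37.5) (4,34)
edge 0: (2,27)→(4.5,4.5)  cross = 2·4.5 − 4.5·27 = -112.5000; (r_i+r_j)·cross = 6.5·-112.5000 = -731.2500
edge 1: (4.5,4.5)→(7,2)  cross = 4.5·2 − 7·4.5 = -22.5000; (r_i+r_j)·cross = 11.5·-22.5000 = -258.7500
edge 2: (7,2)→(11.5,1.5)  cross = 7·1.5 − 11.5·2 = -12.5000; (r_i+r_j)·cross = 18.5·-12.5000 = -231.2500
edge 3: (11.5,1.5)→(16.5,7)  cross = 11.5·7 − 16.5·1.5 = 55.7500; (r_i+r_j)·cross = 28·55.7500 = 1561.0000
edge 4: (16.5,7)→(17.5,23.5)  cross = 16.5·23.5 − 17.5·7 = 265.2500; (r_i+r_j)·cross = 34·265.2500 = 9018.5000
edge 5: (17.5,23.5)→(17.5,26.5)  cross = 17.5·26.5 − 17.5·23.5 = 52.5000; (r_i+r_j)·cross = 35·52.5000 = 1837.5000
edge 6: (17.5,26.5)→(13.5,37.5)  cross = 17.5·37.5 − 13.5·26.5 = 298.5000; (r_i+r_j)·cross = 31·298.5000 = 9253.5000
edge 7: (13.5,37.5)→(4,34)  cross = 13.5·34 − 4·37.5 = 309.0000; (r_i+r_j)·cross = 17.5·309.0000 = 5407.5000
edge 8: (4,34)→(2,27)  cross = 4·27 − 2·34 = 40.0000; (r_i+r_j)·cross = 6·40.0000 = 240.0000
Σcross = 873.5000 → A = |Σcross|/2 = 436.7500 mm²
Σ(r_i+r_j)·cross = 26096.7500 → first moment M = |Σ|/6 = 4349.4583
R_c = M/A = 4349.4583/436.7500 = 9.9587 mm
θ = 76° = 1.326450 rad
V = θ·R_c·A = 1.326450·9.9587·436.7500 = 5769.340 mm³

Volume = 5769.340 mm³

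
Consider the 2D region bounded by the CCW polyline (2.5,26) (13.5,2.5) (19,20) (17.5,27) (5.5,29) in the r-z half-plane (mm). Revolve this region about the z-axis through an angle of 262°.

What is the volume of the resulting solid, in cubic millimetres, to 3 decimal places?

Volume = 12564.237 mm³

Profile (r,z), 5 vertices: (2.5,26) (13.5,2.5) (19,20) (17.5,27) (5.5,29)
edge 0: (2.5,26)→(13.5,2.5)  cross = 2.5·2.5 − 13.5·26 = -344.7500; (r_i+r_j)·cross = 16·-344.7500 = -5516.0000
edge 1: (13.5,2.5)→(19,20)  cross = 13.5·20 − 19·2.5 = 222.5000; (r_i+r_j)·cross = 32.5·222.5000 = 7231.2500
edge 2: (19,20)→(17.5,27)  cross = 19·27 − 17.5·20 = 163.0000; (r_i+r_j)·cross = 36.5·163.0000 = 5949.5000
edge 3: (17.5,27)→(5.5,29)  cross = 17.5·29 − 5.5·27 = 359.0000; (r_i+r_j)·cross = 23·359.0000 = 8257.0000
edge 4: (5.5,29)→(2.5,26)  cross = 5.5·26 − 2.5·29 = 70.5000; (r_i+r_j)·cross = 8·70.5000 = 564.0000
Σcross = 470.2500 → A = |Σcross|/2 = 235.1250 mm²
Σ(r_i+r_j)·cross = 16485.7500 → first moment M = |Σ|/6 = 2747.6250
R_c = M/A = 2747.6250/235.1250 = 11.6858 mm
θ = 262° = 4.572763 rad
V = θ·R_c·A = 4.572763·11.6858·235.1250 = 12564.237 mm³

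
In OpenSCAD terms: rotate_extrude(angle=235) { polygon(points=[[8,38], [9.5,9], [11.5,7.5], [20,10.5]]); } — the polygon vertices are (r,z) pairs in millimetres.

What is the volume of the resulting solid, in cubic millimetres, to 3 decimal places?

Profile (r,z), 4 vertices: (8,38) (9.5,9) (11.5,7.5) (20,10.5)
edge 0: (8,38)→(9.5,9)  cross = 8·9 − 9.5·38 = -289.0000; (r_i+r_j)·cross = 17.5·-289.0000 = -5057.5000
edge 1: (9.5,9)→(11.5,7.5)  cross = 9.5·7.5 − 11.5·9 = -32.2500; (r_i+r_j)·cross = 21·-32.2500 = -677.2500
edge 2: (11.5,7.5)→(20,10.5)  cross = 11.5·10.5 − 20·7.5 = -29.2500; (r_i+r_j)·cross = 31.5·-29.2500 = -921.3750
edge 3: (20,10.5)→(8,38)  cross = 20·38 − 8·10.5 = 676.0000; (r_i+r_j)·cross = 28·676.0000 = 18928.0000
Σcross = 325.5000 → A = |Σcross|/2 = 162.7500 mm²
Σ(r_i+r_j)·cross = 12271.8750 → first moment M = |Σ|/6 = 2045.3125
R_c = M/A = 2045.3125/162.7500 = 12.5672 mm
θ = 235° = 4.101524 rad
V = θ·R_c·A = 4.101524·12.5672·162.7500 = 8388.898 mm³

Volume = 8388.898 mm³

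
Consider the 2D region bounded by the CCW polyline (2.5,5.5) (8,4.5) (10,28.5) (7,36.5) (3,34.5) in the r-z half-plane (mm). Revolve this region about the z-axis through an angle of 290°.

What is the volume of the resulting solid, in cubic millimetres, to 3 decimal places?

Profile (r,z), 5 vertices: (2.5,5.5) (8,4.5) (10,28.5) (7,36.5) (3,34.5)
edge 0: (2.5,5.5)→(8,4.5)  cross = 2.5·4.5 − 8·5.5 = -32.7500; (r_i+r_j)·cross = 10.5·-32.7500 = -343.8750
edge 1: (8,4.5)→(10,28.5)  cross = 8·28.5 − 10·4.5 = 183.0000; (r_i+r_j)·cross = 18·183.0000 = 3294.0000
edge 2: (10,28.5)→(7,36.5)  cross = 10·36.5 − 7·28.5 = 165.5000; (r_i+r_j)·cross = 17·165.5000 = 2813.5000
edge 3: (7,36.5)→(3,34.5)  cross = 7·34.5 − 3·36.5 = 132.0000; (r_i+r_j)·cross = 10·132.0000 = 1320.0000
edge 4: (3,34.5)→(2.5,5.5)  cross = 3·5.5 − 2.5·34.5 = -69.7500; (r_i+r_j)·cross = 5.5·-69.7500 = -383.6250
Σcross = 378.0000 → A = |Σcross|/2 = 189.0000 mm²
Σ(r_i+r_j)·cross = 6700.0000 → first moment M = |Σ|/6 = 1116.6667
R_c = M/A = 1116.6667/189.0000 = 5.9083 mm
θ = 290° = 5.061455 rad
V = θ·R_c·A = 5.061455·5.9083·189.0000 = 5651.958 mm³

Volume = 5651.958 mm³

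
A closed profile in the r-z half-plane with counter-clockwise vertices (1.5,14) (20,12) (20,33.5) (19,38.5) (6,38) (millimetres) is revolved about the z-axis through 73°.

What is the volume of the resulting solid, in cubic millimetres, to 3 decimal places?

Profile (r,z), 5 vertices: (1.5,14) (20,12) (20,33.5) (19,38.5) (6,38)
edge 0: (1.5,14)→(20,12)  cross = 1.5·12 − 20·14 = -262.0000; (r_i+r_j)·cross = 21.5·-262.0000 = -5633.0000
edge 1: (20,12)→(20,33.5)  cross = 20·33.5 − 20·12 = 430.0000; (r_i+r_j)·cross = 40·430.0000 = 17200.0000
edge 2: (20,33.5)→(19,38.5)  cross = 20·38.5 − 19·33.5 = 133.5000; (r_i+r_j)·cross = 39·133.5000 = 5206.5000
edge 3: (19,38.5)→(6,38)  cross = 19·38 − 6·38.5 = 491.0000; (r_i+r_j)·cross = 25·491.0000 = 12275.0000
edge 4: (6,38)→(1.5,14)  cross = 6·14 − 1.5·38 = 27.0000; (r_i+r_j)·cross = 7.5·27.0000 = 202.5000
Σcross = 819.5000 → A = |Σcross|/2 = 409.7500 mm²
Σ(r_i+r_j)·cross = 29251.0000 → first moment M = |Σ|/6 = 4875.1667
R_c = M/A = 4875.1667/409.7500 = 11.8979 mm
θ = 73° = 1.274090 rad
V = θ·R_c·A = 1.274090·11.8979·409.7500 = 6211.403 mm³

Volume = 6211.403 mm³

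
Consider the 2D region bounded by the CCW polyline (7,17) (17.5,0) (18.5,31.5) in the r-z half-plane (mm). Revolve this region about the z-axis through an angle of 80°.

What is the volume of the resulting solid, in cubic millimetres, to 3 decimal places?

Profile (r,z), 3 vertices: (7,17) (17.5,0) (18.5,31.5)
edge 0: (7,17)→(17.5,0)  cross = 7·0 − 17.5·17 = -297.5000; (r_i+r_j)·cross = 24.5·-297.5000 = -7288.7500
edge 1: (17.5,0)→(18.5,31.5)  cross = 17.5·31.5 − 18.5·0 = 551.2500; (r_i+r_j)·cross = 36·551.2500 = 19845.0000
edge 2: (18.5,31.5)→(7,17)  cross = 18.5·17 − 7·31.5 = 94.0000; (r_i+r_j)·cross = 25.5·94.0000 = 2397.0000
Σcross = 347.7500 → A = |Σcross|/2 = 173.8750 mm²
Σ(r_i+r_j)·cross = 14953.2500 → first moment M = |Σ|/6 = 2492.2083
R_c = M/A = 2492.2083/173.8750 = 14.3333 mm
θ = 80° = 1.396263 rad
V = θ·R_c·A = 1.396263·14.3333·173.8750 = 3479.779 mm³

Volume = 3479.779 mm³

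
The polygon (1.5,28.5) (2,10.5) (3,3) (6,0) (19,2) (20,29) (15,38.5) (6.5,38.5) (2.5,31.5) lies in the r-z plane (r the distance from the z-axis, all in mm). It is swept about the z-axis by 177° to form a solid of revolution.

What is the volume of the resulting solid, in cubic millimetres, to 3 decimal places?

Profile (r,z), 9 vertices: (1.5,28.5) (2,10.5) (3,3) (6,0) (19,2) (20,29) (15,38.5) (6.5,38.5) (2.5,31.5)
edge 0: (1.5,28.5)→(2,10.5)  cross = 1.5·10.5 − 2·28.5 = -41.2500; (r_i+r_j)·cross = 3.5·-41.2500 = -144.3750
edge 1: (2,10.5)→(3,3)  cross = 2·3 − 3·10.5 = -25.5000; (r_i+r_j)·cross = 5·-25.5000 = -127.5000
edge 2: (3,3)→(6,0)  cross = 3·0 − 6·3 = -18.0000; (r_i+r_j)·cross = 9·-18.0000 = -162.0000
edge 3: (6,0)→(19,2)  cross = 6·2 − 19·0 = 12.0000; (r_i+r_j)·cross = 25·12.0000 = 300.0000
edge 4: (19,2)→(20,29)  cross = 19·29 − 20·2 = 511.0000; (r_i+r_j)·cross = 39·511.0000 = 19929.0000
edge 5: (20,29)→(15,38.5)  cross = 20·38.5 − 15·29 = 335.0000; (r_i+r_j)·cross = 35·335.0000 = 11725.0000
edge 6: (15,38.5)→(6.5,38.5)  cross = 15·38.5 − 6.5·38.5 = 327.2500; (r_i+r_j)·cross = 21.5·327.2500 = 7035.8750
edge 7: (6.5,38.5)→(2.5,31.5)  cross = 6.5·31.5 − 2.5·38.5 = 108.5000; (r_i+r_j)·cross = 9·108.5000 = 976.5000
edge 8: (2.5,31.5)→(1.5,28.5)  cross = 2.5·28.5 − 1.5·31.5 = 24.0000; (r_i+r_j)·cross = 4·24.0000 = 96.0000
Σcross = 1233.0000 → A = |Σcross|/2 = 616.5000 mm²
Σ(r_i+r_j)·cross = 39628.5000 → first moment M = |Σ|/6 = 6604.7500
R_c = M/A = 6604.7500/616.5000 = 10.7133 mm
θ = 177° = 3.089233 rad
V = θ·R_c·A = 3.089233·10.7133·616.5000 = 20403.610 mm³

Volume = 20403.610 mm³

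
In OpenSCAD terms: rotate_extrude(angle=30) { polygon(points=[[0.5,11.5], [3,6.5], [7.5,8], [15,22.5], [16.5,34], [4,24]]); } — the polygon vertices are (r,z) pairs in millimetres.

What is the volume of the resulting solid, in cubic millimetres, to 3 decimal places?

Volume = 923.388 mm³

Profile (r,z), 6 vertices: (0.5,11.5) (3,6.5) (7.5,8) (15,22.5) (16.5,34) (4,24)
edge 0: (0.5,11.5)→(3,6.5)  cross = 0.5·6.5 − 3·11.5 = -31.2500; (r_i+r_j)·cross = 3.5·-31.2500 = -109.3750
edge 1: (3,6.5)→(7.5,8)  cross = 3·8 − 7.5·6.5 = -24.7500; (r_i+r_j)·cross = 10.5·-24.7500 = -259.8750
edge 2: (7.5,8)→(15,22.5)  cross = 7.5·22.5 − 15·8 = 48.7500; (r_i+r_j)·cross = 22.5·48.7500 = 1096.8750
edge 3: (15,22.5)→(16.5,34)  cross = 15·34 − 16.5·22.5 = 138.7500; (r_i+r_j)·cross = 31.5·138.7500 = 4370.6250
edge 4: (16.5,34)→(4,24)  cross = 16.5·24 − 4·34 = 260.0000; (r_i+r_j)·cross = 20.5·260.0000 = 5330.0000
edge 5: (4,24)→(0.5,11.5)  cross = 4·11.5 − 0.5·24 = 34.0000; (r_i+r_j)·cross = 4.5·34.0000 = 153.0000
Σcross = 425.5000 → A = |Σcross|/2 = 212.7500 mm²
Σ(r_i+r_j)·cross = 10581.2500 → first moment M = |Σ|/6 = 1763.5417
R_c = M/A = 1763.5417/212.7500 = 8.2893 mm
θ = 30° = 0.523599 rad
V = θ·R_c·A = 0.523599·8.2893·212.7500 = 923.388 mm³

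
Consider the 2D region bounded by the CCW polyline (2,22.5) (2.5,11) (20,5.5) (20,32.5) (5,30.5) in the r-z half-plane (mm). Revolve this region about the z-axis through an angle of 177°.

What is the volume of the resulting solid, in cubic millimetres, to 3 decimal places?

Profile (r,z), 5 vertices: (2,22.5) (2.5,11) (20,5.5) (20,32.5) (5,30.5)
edge 0: (2,22.5)→(2.5,11)  cross = 2·11 − 2.5·22.5 = -34.2500; (r_i+r_j)·cross = 4.5·-34.2500 = -154.1250
edge 1: (2.5,11)→(20,5.5)  cross = 2.5·5.5 − 20·11 = -206.2500; (r_i+r_j)·cross = 22.5·-206.2500 = -4640.6250
edge 2: (20,5.5)→(20,32.5)  cross = 20·32.5 − 20·5.5 = 540.0000; (r_i+r_j)·cross = 40·540.0000 = 21600.0000
edge 3: (20,32.5)→(5,30.5)  cross = 20·30.5 − 5·32.5 = 447.5000; (r_i+r_j)·cross = 25·447.5000 = 11187.5000
edge 4: (5,30.5)→(2,22.5)  cross = 5·22.5 − 2·30.5 = 51.5000; (r_i+r_j)·cross = 7·51.5000 = 360.5000
Σcross = 798.5000 → A = |Σcross|/2 = 399.2500 mm²
Σ(r_i+r_j)·cross = 28353.2500 → first moment M = |Σ|/6 = 4725.5417
R_c = M/A = 4725.5417/399.2500 = 11.8360 mm
θ = 177° = 3.089233 rad
V = θ·R_c·A = 3.089233·11.8360·399.2500 = 14598.298 mm³

Volume = 14598.298 mm³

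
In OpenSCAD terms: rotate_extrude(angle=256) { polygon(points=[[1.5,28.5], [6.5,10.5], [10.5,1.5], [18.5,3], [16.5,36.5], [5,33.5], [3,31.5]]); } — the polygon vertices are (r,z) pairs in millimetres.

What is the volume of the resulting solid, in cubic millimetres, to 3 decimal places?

Volume = 20503.849 mm³

Profile (r,z), 7 vertices: (1.5,28.5) (6.5,10.5) (10.5,1.5) (18.5,3) (16.5,36.5) (5,33.5) (3,31.5)
edge 0: (1.5,28.5)→(6.5,10.5)  cross = 1.5·10.5 − 6.5·28.5 = -169.5000; (r_i+r_j)·cross = 8·-169.5000 = -1356.0000
edge 1: (6.5,10.5)→(10.5,1.5)  cross = 6.5·1.5 − 10.5·10.5 = -100.5000; (r_i+r_j)·cross = 17·-100.5000 = -1708.5000
edge 2: (10.5,1.5)→(18.5,3)  cross = 10.5·3 − 18.5·1.5 = 3.7500; (r_i+r_j)·cross = 29·3.7500 = 108.7500
edge 3: (18.5,3)→(16.5,36.5)  cross = 18.5·36.5 − 16.5·3 = 625.7500; (r_i+r_j)·cross = 35·625.7500 = 21901.2500
edge 4: (16.5,36.5)→(5,33.5)  cross = 16.5·33.5 − 5·36.5 = 370.2500; (r_i+r_j)·cross = 21.5·370.2500 = 7960.3750
edge 5: (5,33.5)→(3,31.5)  cross = 5·31.5 − 3·33.5 = 57.0000; (r_i+r_j)·cross = 8·57.0000 = 456.0000
edge 6: (3,31.5)→(1.5,28.5)  cross = 3·28.5 − 1.5·31.5 = 38.2500; (r_i+r_j)·cross = 4.5·38.2500 = 172.1250
Σcross = 825.0000 → A = |Σcross|/2 = 412.5000 mm²
Σ(r_i+r_j)·cross = 27534.0000 → first moment M = |Σ|/6 = 4589.0000
R_c = M/A = 4589.0000/412.5000 = 11.1248 mm
θ = 256° = 4.468043 rad
V = θ·R_c·A = 4.468043·11.1248·412.5000 = 20503.849 mm³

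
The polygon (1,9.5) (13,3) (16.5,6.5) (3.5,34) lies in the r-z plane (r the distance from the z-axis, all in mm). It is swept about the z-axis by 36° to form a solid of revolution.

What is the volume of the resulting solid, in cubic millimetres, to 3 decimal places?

Volume = 1058.416 mm³

Profile (r,z), 4 vertices: (1,9.5) (13,3) (16.5,6.5) (3.5,34)
edge 0: (1,9.5)→(13,3)  cross = 1·3 − 13·9.5 = -120.5000; (r_i+r_j)·cross = 14·-120.5000 = -1687.0000
edge 1: (13,3)→(16.5,6.5)  cross = 13·6.5 − 16.5·3 = 35.0000; (r_i+r_j)·cross = 29.5·35.0000 = 1032.5000
edge 2: (16.5,6.5)→(3.5,34)  cross = 16.5·34 − 3.5·6.5 = 538.2500; (r_i+r_j)·cross = 20·538.2500 = 10765.0000
edge 3: (3.5,34)→(1,9.5)  cross = 3.5·9.5 − 1·34 = -0.7500; (r_i+r_j)·cross = 4.5·-0.7500 = -3.3750
Σcross = 452.0000 → A = |Σcross|/2 = 226.0000 mm²
Σ(r_i+r_j)·cross = 10107.1250 → first moment M = |Σ|/6 = 1684.5208
R_c = M/A = 1684.5208/226.0000 = 7.4536 mm
θ = 36° = 0.628319 rad
V = θ·R_c·A = 0.628319·7.4536·226.0000 = 1058.416 mm³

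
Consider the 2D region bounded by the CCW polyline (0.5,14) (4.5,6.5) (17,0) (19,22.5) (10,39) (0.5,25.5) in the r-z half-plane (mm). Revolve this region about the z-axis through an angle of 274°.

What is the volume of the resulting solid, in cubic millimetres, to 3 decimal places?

Profile (r,z), 6 vertices: (0.5,14) (4.5,6.5) (17,0) (19,22.5) (10,39) (0.5,25.5)
edge 0: (0.5,14)→(4.5,6.5)  cross = 0.5·6.5 − 4.5·14 = -59.7500; (r_i+r_j)·cross = 5·-59.7500 = -298.7500
edge 1: (4.5,6.5)→(17,0)  cross = 4.5·0 − 17·6.5 = -110.5000; (r_i+r_j)·cross = 21.5·-110.5000 = -2375.7500
edge 2: (17,0)→(19,22.5)  cross = 17·22.5 − 19·0 = 382.5000; (r_i+r_j)·cross = 36·382.5000 = 13770.0000
edge 3: (19,22.5)→(10,39)  cross = 19·39 − 10·22.5 = 516.0000; (r_i+r_j)·cross = 29·516.0000 = 14964.0000
edge 4: (10,39)→(0.5,25.5)  cross = 10·25.5 − 0.5·39 = 235.5000; (r_i+r_j)·cross = 10.5·235.5000 = 2472.7500
edge 5: (0.5,25.5)→(0.5,14)  cross = 0.5·14 − 0.5·25.5 = -5.7500; (r_i+r_j)·cross = 1·-5.7500 = -5.7500
Σcross = 958.0000 → A = |Σcross|/2 = 479.0000 mm²
Σ(r_i+r_j)·cross = 28526.5000 → first moment M = |Σ|/6 = 4754.4167
R_c = M/A = 4754.4167/479.0000 = 9.9257 mm
θ = 274° = 4.782202 rad
V = θ·R_c·A = 4.782202·9.9257·479.0000 = 22736.582 mm³

Volume = 22736.582 mm³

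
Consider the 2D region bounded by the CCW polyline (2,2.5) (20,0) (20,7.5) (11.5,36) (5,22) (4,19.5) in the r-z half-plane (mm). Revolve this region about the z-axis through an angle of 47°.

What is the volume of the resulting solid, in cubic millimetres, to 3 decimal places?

Profile (r,z), 6 vertices: (2,2.5) (20,0) (20,7.5) (11.5,36) (5,22) (4,19.5)
edge 0: (2,2.5)→(20,0)  cross = 2·0 − 20·2.5 = -50.0000; (r_i+r_j)·cross = 22·-50.0000 = -1100.0000
edge 1: (20,0)→(20,7.5)  cross = 20·7.5 − 20·0 = 150.0000; (r_i+r_j)·cross = 40·150.0000 = 6000.0000
edge 2: (20,7.5)→(11.5,36)  cross = 20·36 − 11.5·7.5 = 633.7500; (r_i+r_j)·cross = 31.5·633.7500 = 19963.1250
edge 3: (11.5,36)→(5,22)  cross = 11.5·22 − 5·36 = 73.0000; (r_i+r_j)·cross = 16.5·73.0000 = 1204.5000
edge 4: (5,22)→(4,19.5)  cross = 5·19.5 − 4·22 = 9.5000; (r_i+r_j)·cross = 9·9.5000 = 85.5000
edge 5: (4,19.5)→(2,2.5)  cross = 4·2.5 − 2·19.5 = -29.0000; (r_i+r_j)·cross = 6·-29.0000 = -174.0000
Σcross = 787.2500 → A = |Σcross|/2 = 393.6250 mm²
Σ(r_i+r_j)·cross = 25979.1250 → first moment M = |Σ|/6 = 4329.8542
R_c = M/A = 4329.8542/393.6250 = 10.9999 mm
θ = 47° = 0.820305 rad
V = θ·R_c·A = 0.820305·10.9999·393.6250 = 3551.800 mm³

Volume = 3551.800 mm³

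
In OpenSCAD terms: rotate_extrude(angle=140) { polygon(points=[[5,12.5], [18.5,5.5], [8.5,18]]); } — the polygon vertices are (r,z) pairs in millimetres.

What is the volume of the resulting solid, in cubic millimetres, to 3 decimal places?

Profile (r,z), 3 vertices: (5,12.5) (18.5,5.5) (8.5,18)
edge 0: (5,12.5)→(18.5,5.5)  cross = 5·5.5 − 18.5·12.5 = -203.7500; (r_i+r_j)·cross = 23.5·-203.7500 = -4788.1250
edge 1: (18.5,5.5)→(8.5,18)  cross = 18.5·18 − 8.5·5.5 = 286.2500; (r_i+r_j)·cross = 27·286.2500 = 7728.7500
edge 2: (8.5,18)→(5,12.5)  cross = 8.5·12.5 − 5·18 = 16.2500; (r_i+r_j)·cross = 13.5·16.2500 = 219.3750
Σcross = 98.7500 → A = |Σcross|/2 = 49.3750 mm²
Σ(r_i+r_j)·cross = 3160.0000 → first moment M = |Σ|/6 = 526.6667
R_c = M/A = 526.6667/49.3750 = 10.6667 mm
θ = 140° = 2.443461 rad
V = θ·R_c·A = 2.443461·10.6667·49.3750 = 1286.889 mm³

Volume = 1286.889 mm³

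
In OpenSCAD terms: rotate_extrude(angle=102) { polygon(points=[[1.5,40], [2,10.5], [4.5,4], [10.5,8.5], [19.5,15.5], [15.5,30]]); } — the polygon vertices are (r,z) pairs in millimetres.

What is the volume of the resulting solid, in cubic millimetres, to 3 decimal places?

Volume = 6294.617 mm³

Profile (r,z), 6 vertices: (1.5,40) (2,10.5) (4.5,4) (10.5,8.5) (19.5,15.5) (15.5,30)
edge 0: (1.5,40)→(2,10.5)  cross = 1.5·10.5 − 2·40 = -64.2500; (r_i+r_j)·cross = 3.5·-64.2500 = -224.8750
edge 1: (2,10.5)→(4.5,4)  cross = 2·4 − 4.5·10.5 = -39.2500; (r_i+r_j)·cross = 6.5·-39.2500 = -255.1250
edge 2: (4.5,4)→(10.5,8.5)  cross = 4.5·8.5 − 10.5·4 = -3.7500; (r_i+r_j)·cross = 15·-3.7500 = -56.2500
edge 3: (10.5,8.5)→(19.5,15.5)  cross = 10.5·15.5 − 19.5·8.5 = -3.0000; (r_i+r_j)·cross = 30·-3.0000 = -90.0000
edge 4: (19.5,15.5)→(15.5,30)  cross = 19.5·30 − 15.5·15.5 = 344.7500; (r_i+r_j)·cross = 35·344.7500 = 12066.2500
edge 5: (15.5,30)→(1.5,40)  cross = 15.5·40 − 1.5·30 = 575.0000; (r_i+r_j)·cross = 17·575.0000 = 9775.0000
Σcross = 809.5000 → A = |Σcross|/2 = 404.7500 mm²
Σ(r_i+r_j)·cross = 21215.0000 → first moment M = |Σ|/6 = 3535.8333
R_c = M/A = 3535.8333/404.7500 = 8.7358 mm
θ = 102° = 1.780236 rad
V = θ·R_c·A = 1.780236·8.7358·404.7500 = 6294.617 mm³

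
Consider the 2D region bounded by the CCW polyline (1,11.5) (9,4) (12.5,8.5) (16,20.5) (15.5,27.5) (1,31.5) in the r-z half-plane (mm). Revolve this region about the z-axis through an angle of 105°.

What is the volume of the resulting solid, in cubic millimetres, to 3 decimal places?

Volume = 4402.849 mm³

Profile (r,z), 6 vertices: (1,11.5) (9,4) (12.5,8.5) (16,20.5) (15.5,27.5) (1,31.5)
edge 0: (1,11.5)→(9,4)  cross = 1·4 − 9·11.5 = -99.5000; (r_i+r_j)·cross = 10·-99.5000 = -995.0000
edge 1: (9,4)→(12.5,8.5)  cross = 9·8.5 − 12.5·4 = 26.5000; (r_i+r_j)·cross = 21.5·26.5000 = 569.7500
edge 2: (12.5,8.5)→(16,20.5)  cross = 12.5·20.5 − 16·8.5 = 120.2500; (r_i+r_j)·cross = 28.5·120.2500 = 3427.1250
edge 3: (16,20.5)→(15.5,27.5)  cross = 16·27.5 − 15.5·20.5 = 122.2500; (r_i+r_j)·cross = 31.5·122.2500 = 3850.8750
edge 4: (15.5,27.5)→(1,31.5)  cross = 15.5·31.5 − 1·27.5 = 460.7500; (r_i+r_j)·cross = 16.5·460.7500 = 7602.3750
edge 5: (1,31.5)→(1,11.5)  cross = 1·11.5 − 1·31.5 = -20.0000; (r_i+r_j)·cross = 2·-20.0000 = -40.0000
Σcross = 610.2500 → A = |Σcross|/2 = 305.1250 mm²
Σ(r_i+r_j)·cross = 14415.1250 → first moment M = |Σ|/6 = 2402.5208
R_c = M/A = 2402.5208/305.1250 = 7.8739 mm
θ = 105° = 1.832596 rad
V = θ·R_c·A = 1.832596·7.8739·305.1250 = 4402.849 mm³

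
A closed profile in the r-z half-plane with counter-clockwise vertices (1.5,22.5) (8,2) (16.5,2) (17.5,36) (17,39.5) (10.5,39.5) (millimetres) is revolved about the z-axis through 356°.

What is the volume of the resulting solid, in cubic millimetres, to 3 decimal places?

Profile (r,z), 6 vertices: (1.5,22.5) (8,2) (16.5,2) (17.5,36) (17,39.5) (10.5,39.5)
edge 0: (1.5,22.5)→(8,2)  cross = 1.5·2 − 8·22.5 = -177.0000; (r_i+r_j)·cross = 9.5·-177.0000 = -1681.5000
edge 1: (8,2)→(16.5,2)  cross = 8·2 − 16.5·2 = -17.0000; (r_i+r_j)·cross = 24.5·-17.0000 = -416.5000
edge 2: (16.5,2)→(17.5,36)  cross = 16.5·36 − 17.5·2 = 559.0000; (r_i+r_j)·cross = 34·559.0000 = 19006.0000
edge 3: (17.5,36)→(17,39.5)  cross = 17.5·39.5 − 17·36 = 79.2500; (r_i+r_j)·cross = 34.5·79.2500 = 2734.1250
edge 4: (17,39.5)→(10.5,39.5)  cross = 17·39.5 − 10.5·39.5 = 256.7500; (r_i+r_j)·cross = 27.5·256.7500 = 7060.6250
edge 5: (10.5,39.5)→(1.5,22.5)  cross = 10.5·22.5 − 1.5·39.5 = 177.0000; (r_i+r_j)·cross = 12·177.0000 = 2124.0000
Σcross = 878.0000 → A = |Σcross|/2 = 439.0000 mm²
Σ(r_i+r_j)·cross = 28826.7500 → first moment M = |Σ|/6 = 4804.4583
R_c = M/A = 4804.4583/439.0000 = 10.9441 mm
θ = 356° = 6.213372 rad
V = θ·R_c·A = 6.213372·10.9441·439.0000 = 29851.888 mm³

Volume = 29851.888 mm³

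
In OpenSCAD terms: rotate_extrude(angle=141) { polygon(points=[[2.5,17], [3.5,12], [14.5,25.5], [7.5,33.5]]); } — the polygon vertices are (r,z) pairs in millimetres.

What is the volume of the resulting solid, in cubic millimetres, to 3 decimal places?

Volume = 2138.534 mm³

Profile (r,z), 4 vertices: (2.5,17) (3.5,12) (14.5,25.5) (7.5,33.5)
edge 0: (2.5,17)→(3.5,12)  cross = 2.5·12 − 3.5·17 = -29.5000; (r_i+r_j)·cross = 6·-29.5000 = -177.0000
edge 1: (3.5,12)→(14.5,25.5)  cross = 3.5·25.5 − 14.5·12 = -84.7500; (r_i+r_j)·cross = 18·-84.7500 = -1525.5000
edge 2: (14.5,25.5)→(7.5,33.5)  cross = 14.5·33.5 − 7.5·25.5 = 294.5000; (r_i+r_j)·cross = 22·294.5000 = 6479.0000
edge 3: (7.5,33.5)→(2.5,17)  cross = 7.5·17 − 2.5·33.5 = 43.7500; (r_i+r_j)·cross = 10·43.7500 = 437.5000
Σcross = 224.0000 → A = |Σcross|/2 = 112.0000 mm²
Σ(r_i+r_j)·cross = 5214.0000 → first moment M = |Σ|/6 = 869.0000
R_c = M/A = 869.0000/112.0000 = 7.7589 mm
θ = 141° = 2.460914 rad
V = θ·R_c·A = 2.460914·7.7589·112.0000 = 2138.534 mm³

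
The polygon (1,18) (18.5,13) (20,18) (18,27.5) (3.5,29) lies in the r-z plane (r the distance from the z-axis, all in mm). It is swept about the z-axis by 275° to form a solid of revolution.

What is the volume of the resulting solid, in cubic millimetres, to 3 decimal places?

Profile (r,z), 5 vertices: (1,18) (18.5,13) (20,18) (18,27.5) (3.5,29)
edge 0: (1,18)→(18.5,13)  cross = 1·13 − 18.5·18 = -320.0000; (r_i+r_j)·cross = 19.5·-320.0000 = -6240.0000
edge 1: (18.5,13)→(20,18)  cross = 18.5·18 − 20·13 = 73.0000; (r_i+r_j)·cross = 38.5·73.0000 = 2810.5000
edge 2: (20,18)→(18,27.5)  cross = 20·27.5 − 18·18 = 226.0000; (r_i+r_j)·cross = 38·226.0000 = 8588.0000
edge 3: (18,27.5)→(3.5,29)  cross = 18·29 − 3.5·27.5 = 425.7500; (r_i+r_j)·cross = 21.5·425.7500 = 9153.6250
edge 4: (3.5,29)→(1,18)  cross = 3.5·18 − 1·29 = 34.0000; (r_i+r_j)·cross = 4.5·34.0000 = 153.0000
Σcross = 438.7500 → A = |Σcross|/2 = 219.3750 mm²
Σ(r_i+r_j)·cross = 14465.1250 → first moment M = |Σ|/6 = 2410.8542
R_c = M/A = 2410.8542/219.3750 = 10.9896 mm
θ = 275° = 4.799655 rad
V = θ·R_c·A = 4.799655·10.9896·219.3750 = 11571.269 mm³

Volume = 11571.269 mm³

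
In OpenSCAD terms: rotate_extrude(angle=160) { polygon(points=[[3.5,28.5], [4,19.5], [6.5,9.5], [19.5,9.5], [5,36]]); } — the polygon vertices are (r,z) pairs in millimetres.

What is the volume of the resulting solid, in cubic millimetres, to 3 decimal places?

Profile (r,z), 5 vertices: (3.5,28.5) (4,19.5) (6.5,9.5) (19.5,9.5) (5,36)
edge 0: (3.5,28.5)→(4,19.5)  cross = 3.5·19.5 − 4·28.5 = -45.7500; (r_i+r_j)·cross = 7.5·-45.7500 = -343.1250
edge 1: (4,19.5)→(6.5,9.5)  cross = 4·9.5 − 6.5·19.5 = -88.7500; (r_i+r_j)·cross = 10.5·-88.7500 = -931.8750
edge 2: (6.5,9.5)→(19.5,9.5)  cross = 6.5·9.5 − 19.5·9.5 = -123.5000; (r_i+r_j)·cross = 26·-123.5000 = -3211.0000
edge 3: (19.5,9.5)→(5,36)  cross = 19.5·36 − 5·9.5 = 654.5000; (r_i+r_j)·cross = 24.5·654.5000 = 16035.2500
edge 4: (5,36)→(3.5,28.5)  cross = 5·28.5 − 3.5·36 = 16.5000; (r_i+r_j)·cross = 8.5·16.5000 = 140.2500
Σcross = 413.0000 → A = |Σcross|/2 = 206.5000 mm²
Σ(r_i+r_j)·cross = 11689.5000 → first moment M = |Σ|/6 = 1948.2500
R_c = M/A = 1948.2500/206.5000 = 9.4346 mm
θ = 160° = 2.792527 rad
V = θ·R_c·A = 2.792527·9.4346·206.5000 = 5440.540 mm³

Volume = 5440.540 mm³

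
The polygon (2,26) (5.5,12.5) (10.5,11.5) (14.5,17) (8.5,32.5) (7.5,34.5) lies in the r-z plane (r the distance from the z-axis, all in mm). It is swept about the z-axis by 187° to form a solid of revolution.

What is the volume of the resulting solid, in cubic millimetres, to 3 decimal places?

Volume = 4256.494 mm³

Profile (r,z), 6 vertices: (2,26) (5.5,12.5) (10.5,11.5) (14.5,17) (8.5,32.5) (7.5,34.5)
edge 0: (2,26)→(5.5,12.5)  cross = 2·12.5 − 5.5·26 = -118.0000; (r_i+r_j)·cross = 7.5·-118.0000 = -885.0000
edge 1: (5.5,12.5)→(10.5,11.5)  cross = 5.5·11.5 − 10.5·12.5 = -68.0000; (r_i+r_j)·cross = 16·-68.0000 = -1088.0000
edge 2: (10.5,11.5)→(14.5,17)  cross = 10.5·17 − 14.5·11.5 = 11.7500; (r_i+r_j)·cross = 25·11.7500 = 293.7500
edge 3: (14.5,17)→(8.5,32.5)  cross = 14.5·32.5 − 8.5·17 = 326.7500; (r_i+r_j)·cross = 23·326.7500 = 7515.2500
edge 4: (8.5,32.5)→(7.5,34.5)  cross = 8.5·34.5 − 7.5·32.5 = 49.5000; (r_i+r_j)·cross = 16·49.5000 = 792.0000
edge 5: (7.5,34.5)→(2,26)  cross = 7.5·26 − 2·34.5 = 126.0000; (r_i+r_j)·cross = 9.5·126.0000 = 1197.0000
Σcross = 328.0000 → A = |Σcross|/2 = 164.0000 mm²
Σ(r_i+r_j)·cross = 7825.0000 → first moment M = |Σ|/6 = 1304.1667
R_c = M/A = 1304.1667/164.0000 = 7.9522 mm
θ = 187° = 3.263766 rad
V = θ·R_c·A = 3.263766·7.9522·164.0000 = 4256.494 mm³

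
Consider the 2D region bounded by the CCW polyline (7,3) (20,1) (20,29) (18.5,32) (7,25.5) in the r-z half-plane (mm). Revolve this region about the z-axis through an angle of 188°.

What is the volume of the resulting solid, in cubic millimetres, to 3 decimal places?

Profile (r,z), 5 vertices: (7,3) (20,1) (20,29) (18.5,32) (7,25.5)
edge 0: (7,3)→(20,1)  cross = 7·1 − 20·3 = -53.0000; (r_i+r_j)·cross = 27·-53.0000 = -1431.0000
edge 1: (20,1)→(20,29)  cross = 20·29 − 20·1 = 560.0000; (r_i+r_j)·cross = 40·560.0000 = 22400.0000
edge 2: (20,29)→(18.5,32)  cross = 20·32 − 18.5·29 = 103.5000; (r_i+r_j)·cross = 38.5·103.5000 = 3984.7500
edge 3: (18.5,32)→(7,25.5)  cross = 18.5·25.5 − 7·32 = 247.7500; (r_i+r_j)·cross = 25.5·247.7500 = 6317.6250
edge 4: (7,25.5)→(7,3)  cross = 7·3 − 7·25.5 = -157.5000; (r_i+r_j)·cross = 14·-157.5000 = -2205.0000
Σcross = 700.7500 → A = |Σcross|/2 = 350.3750 mm²
Σ(r_i+r_j)·cross = 29066.3750 → first moment M = |Σ|/6 = 4844.3958
R_c = M/A = 4844.3958/350.3750 = 13.8263 mm
θ = 188° = 3.281219 rad
V = θ·R_c·A = 3.281219·13.8263·350.3750 = 15895.524 mm³

Volume = 15895.524 mm³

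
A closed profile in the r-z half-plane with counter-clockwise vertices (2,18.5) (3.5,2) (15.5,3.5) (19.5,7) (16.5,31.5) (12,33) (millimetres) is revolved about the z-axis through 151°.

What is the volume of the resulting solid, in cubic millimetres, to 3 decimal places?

Volume = 11245.728 mm³

Profile (r,z), 6 vertices: (2,18.5) (3.5,2) (15.5,3.5) (19.5,7) (16.5,31.5) (12,33)
edge 0: (2,18.5)→(3.5,2)  cross = 2·2 − 3.5·18.5 = -60.7500; (r_i+r_j)·cross = 5.5·-60.7500 = -334.1250
edge 1: (3.5,2)→(15.5,3.5)  cross = 3.5·3.5 − 15.5·2 = -18.7500; (r_i+r_j)·cross = 19·-18.7500 = -356.2500
edge 2: (15.5,3.5)→(19.5,7)  cross = 15.5·7 − 19.5·3.5 = 40.2500; (r_i+r_j)·cross = 35·40.2500 = 1408.7500
edge 3: (19.5,7)→(16.5,31.5)  cross = 19.5·31.5 − 16.5·7 = 498.7500; (r_i+r_j)·cross = 36·498.7500 = 17955.0000
edge 4: (16.5,31.5)→(12,33)  cross = 16.5·33 − 12·31.5 = 166.5000; (r_i+r_j)·cross = 28.5·166.5000 = 4745.2500
edge 5: (12,33)→(2,18.5)  cross = 12·18.5 − 2·33 = 156.0000; (r_i+r_j)·cross = 14·156.0000 = 2184.0000
Σcross = 782.0000 → A = |Σcross|/2 = 391.0000 mm²
Σ(r_i+r_j)·cross = 25602.6250 → first moment M = |Σ|/6 = 4267.1042
R_c = M/A = 4267.1042/391.0000 = 10.9133 mm
θ = 151° = 2.635447 rad
V = θ·R_c·A = 2.635447·10.9133·391.0000 = 11245.728 mm³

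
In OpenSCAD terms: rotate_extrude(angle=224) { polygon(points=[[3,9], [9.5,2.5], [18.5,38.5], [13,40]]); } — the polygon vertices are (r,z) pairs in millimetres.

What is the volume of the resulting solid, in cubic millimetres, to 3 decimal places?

Profile (r,z), 4 vertices: (3,9) (9.5,2.5) (18.5,38.5) (13,40)
edge 0: (3,9)→(9.5,2.5)  cross = 3·2.5 − 9.5·9 = -78.0000; (r_i+r_j)·cross = 12.5·-78.0000 = -975.0000
edge 1: (9.5,2.5)→(18.5,38.5)  cross = 9.5·38.5 − 18.5·2.5 = 319.5000; (r_i+r_j)·cross = 28·319.5000 = 8946.0000
edge 2: (18.5,38.5)→(13,40)  cross = 18.5·40 − 13·38.5 = 239.5000; (r_i+r_j)·cross = 31.5·239.5000 = 7544.2500
edge 3: (13,40)→(3,9)  cross = 13·9 − 3·40 = -3.0000; (r_i+r_j)·cross = 16·-3.0000 = -48.0000
Σcross = 478.0000 → A = |Σcross|/2 = 239.0000 mm²
Σ(r_i+r_j)·cross = 15467.2500 → first moment M = |Σ|/6 = 2577.8750
R_c = M/A = 2577.8750/239.0000 = 10.7861 mm
θ = 224° = 3.909538 rad
V = θ·R_c·A = 3.909538·10.7861·239.0000 = 10078.299 mm³

Volume = 10078.299 mm³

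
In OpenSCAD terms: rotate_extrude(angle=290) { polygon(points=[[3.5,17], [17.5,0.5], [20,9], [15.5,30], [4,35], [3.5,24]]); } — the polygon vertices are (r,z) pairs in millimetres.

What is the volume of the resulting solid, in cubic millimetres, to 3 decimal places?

Profile (r,z), 6 vertices: (3.5,17) (17.5,0.5) (20,9) (15.5,30) (4,35) (3.5,24)
edge 0: (3.5,17)→(17.5,0.5)  cross = 3.5·0.5 − 17.5·17 = -295.7500; (r_i+r_j)·cross = 21·-295.7500 = -6210.7500
edge 1: (17.5,0.5)→(20,9)  cross = 17.5·9 − 20·0.5 = 147.5000; (r_i+r_j)·cross = 37.5·147.5000 = 5531.2500
edge 2: (20,9)→(15.5,30)  cross = 20·30 − 15.5·9 = 460.5000; (r_i+r_j)·cross = 35.5·460.5000 = 16347.7500
edge 3: (15.5,30)→(4,35)  cross = 15.5·35 − 4·30 = 422.5000; (r_i+r_j)·cross = 19.5·422.5000 = 8238.7500
edge 4: (4,35)→(3.5,24)  cross = 4·24 − 3.5·35 = -26.5000; (r_i+r_j)·cross = 7.5·-26.5000 = -198.7500
edge 5: (3.5,24)→(3.5,17)  cross = 3.5·17 − 3.5·24 = -24.5000; (r_i+r_j)·cross = 7·-24.5000 = -171.5000
Σcross = 683.7500 → A = |Σcross|/2 = 341.8750 mm²
Σ(r_i+r_j)·cross = 23536.7500 → first moment M = |Σ|/6 = 3922.7917
R_c = M/A = 3922.7917/341.8750 = 11.4743 mm
θ = 290° = 5.061455 rad
V = θ·R_c·A = 5.061455·11.4743·341.8750 = 19855.033 mm³

Volume = 19855.033 mm³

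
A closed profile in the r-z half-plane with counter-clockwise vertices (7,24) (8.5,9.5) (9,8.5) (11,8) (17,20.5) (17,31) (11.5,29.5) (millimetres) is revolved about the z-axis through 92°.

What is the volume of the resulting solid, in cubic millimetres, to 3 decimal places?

Profile (r,z), 7 vertices: (7,24) (8.5,9.5) (9,8.5) (11,8) (17,20.5) (17,31) (11.5,29.5)
edge 0: (7,24)→(8.5,9.5)  cross = 7·9.5 − 8.5·24 = -137.5000; (r_i+r_j)·cross = 15.5·-137.5000 = -2131.2500
edge 1: (8.5,9.5)→(9,8.5)  cross = 8.5·8.5 − 9·9.5 = -13.2500; (r_i+r_j)·cross = 17.5·-13.2500 = -231.8750
edge 2: (9,8.5)→(11,8)  cross = 9·8 − 11·8.5 = -21.5000; (r_i+r_j)·cross = 20·-21.5000 = -430.0000
edge 3: (11,8)→(17,20.5)  cross = 11·20.5 − 17·8 = 89.5000; (r_i+r_j)·cross = 28·89.5000 = 2506.0000
edge 4: (17,20.5)→(17,31)  cross = 17·31 − 17·20.5 = 178.5000; (r_i+r_j)·cross = 34·178.5000 = 6069.0000
edge 5: (17,31)→(11.5,29.5)  cross = 17·29.5 − 11.5·31 = 145.0000; (r_i+r_j)·cross = 28.5·145.0000 = 4132.5000
edge 6: (11.5,29.5)→(7,24)  cross = 11.5·24 − 7·29.5 = 69.5000; (r_i+r_j)·cross = 18.5·69.5000 = 1285.7500
Σcross = 310.2500 → A = |Σcross|/2 = 155.1250 mm²
Σ(r_i+r_j)·cross = 11200.1250 → first moment M = |Σ|/6 = 1866.6875
R_c = M/A = 1866.6875/155.1250 = 12.0334 mm
θ = 92° = 1.605703 rad
V = θ·R_c·A = 1.605703·12.0334·155.1250 = 2997.346 mm³

Volume = 2997.346 mm³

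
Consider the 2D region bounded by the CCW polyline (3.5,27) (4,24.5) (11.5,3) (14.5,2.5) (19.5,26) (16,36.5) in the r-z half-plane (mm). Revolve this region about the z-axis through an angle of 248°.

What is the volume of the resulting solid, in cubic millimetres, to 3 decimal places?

Profile (r,z), 6 vertices: (3.5,27) (4,24.5) (11.5,3) (14.5,2.5) (19.5,26) (16,36.5)
edge 0: (3.5,27)→(4,24.5)  cross = 3.5·24.5 − 4·27 = -22.2500; (r_i+r_j)·cross = 7.5·-22.2500 = -166.8750
edge 1: (4,24.5)→(11.5,3)  cross = 4·3 − 11.5·24.5 = -269.7500; (r_i+r_j)·cross = 15.5·-269.7500 = -4181.1250
edge 2: (11.5,3)→(14.5,2.5)  cross = 11.5·2.5 − 14.5·3 = -14.7500; (r_i+r_j)·cross = 26·-14.7500 = -383.5000
edge 3: (14.5,2.5)→(19.5,26)  cross = 14.5·26 − 19.5·2.5 = 328.2500; (r_i+r_j)·cross = 34·328.2500 = 11160.5000
edge 4: (19.5,26)→(16,36.5)  cross = 19.5·36.5 − 16·26 = 295.7500; (r_i+r_j)·cross = 35.5·295.7500 = 10499.1250
edge 5: (16,36.5)→(3.5,27)  cross = 16·27 − 3.5·36.5 = 304.2500; (r_i+r_j)·cross = 19.5·304.2500 = 5932.8750
Σcross = 621.5000 → A = |Σcross|/2 = 310.7500 mm²
Σ(r_i+r_j)·cross = 22861.0000 → first moment M = |Σ|/6 = 3810.1667
R_c = M/A = 3810.1667/310.7500 = 12.2612 mm
θ = 248° = 4.328417 rad
V = θ·R_c·A = 4.328417·12.2612·310.7500 = 16491.988 mm³

Volume = 16491.988 mm³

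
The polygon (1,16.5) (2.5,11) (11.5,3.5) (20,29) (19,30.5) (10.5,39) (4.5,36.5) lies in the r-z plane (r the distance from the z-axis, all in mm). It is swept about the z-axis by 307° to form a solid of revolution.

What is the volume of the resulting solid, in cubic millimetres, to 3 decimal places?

Profile (r,z), 7 vertices: (1,16.5) (2.5,11) (11.5,3.5) (20,29) (19,30.5) (10.5,39) (4.5,36.5)
edge 0: (1,16.5)→(2.5,11)  cross = 1·11 − 2.5·16.5 = -30.2500; (r_i+r_j)·cross = 3.5·-30.2500 = -105.8750
edge 1: (2.5,11)→(11.5,3.5)  cross = 2.5·3.5 − 11.5·11 = -117.7500; (r_i+r_j)·cross = 14·-117.7500 = -1648.5000
edge 2: (11.5,3.5)→(20,29)  cross = 11.5·29 − 20·3.5 = 263.5000; (r_i+r_j)·cross = 31.5·263.5000 = 8300.2500
edge 3: (20,29)→(19,30.5)  cross = 20·30.5 − 19·29 = 59.0000; (r_i+r_j)·cross = 39·59.0000 = 2301.0000
edge 4: (19,30.5)→(10.5,39)  cross = 19·39 − 10.5·30.5 = 420.7500; (r_i+r_j)·cross = 29.5·420.7500 = 12412.1250
edge 5: (10.5,39)→(4.5,36.5)  cross = 10.5·36.5 − 4.5·39 = 207.7500; (r_i+r_j)·cross = 15·207.7500 = 3116.2500
edge 6: (4.5,36.5)→(1,16.5)  cross = 4.5·16.5 − 1·36.5 = 37.7500; (r_i+r_j)·cross = 5.5·37.7500 = 207.6250
Σcross = 840.7500 → A = |Σcross|/2 = 420.3750 mm²
Σ(r_i+r_j)·cross = 24582.8750 → first moment M = |Σ|/6 = 4097.1458
R_c = M/A = 4097.1458/420.3750 = 9.7464 mm
θ = 307° = 5.358161 rad
V = θ·R_c·A = 5.358161·9.7464·420.3750 = 21953.166 mm³

Volume = 21953.166 mm³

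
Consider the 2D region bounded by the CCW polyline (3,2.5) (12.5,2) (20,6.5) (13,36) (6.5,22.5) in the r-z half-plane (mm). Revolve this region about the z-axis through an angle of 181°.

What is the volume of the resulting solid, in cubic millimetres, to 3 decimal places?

Profile (r,z), 5 vertices: (3,2.5) (12.5,2) (20,6.5) (13,36) (6.5,22.5)
edge 0: (3,2.5)→(12.5,2)  cross = 3·2 − 12.5·2.5 = -25.2500; (r_i+r_j)·cross = 15.5·-25.2500 = -391.3750
edge 1: (12.5,2)→(20,6.5)  cross = 12.5·6.5 − 20·2 = 41.2500; (r_i+r_j)·cross = 32.5·41.2500 = 1340.6250
edge 2: (20,6.5)→(13,36)  cross = 20·36 − 13·6.5 = 635.5000; (r_i+r_j)·cross = 33·635.5000 = 20971.5000
edge 3: (13,36)→(6.5,22.5)  cross = 13·22.5 − 6.5·36 = 58.5000; (r_i+r_j)·cross = 19.5·58.5000 = 1140.7500
edge 4: (6.5,22.5)→(3,2.5)  cross = 6.5·2.5 − 3·22.5 = -51.2500; (r_i+r_j)·cross = 9.5·-51.2500 = -486.8750
Σcross = 658.7500 → A = |Σcross|/2 = 329.3750 mm²
Σ(r_i+r_j)·cross = 22574.6250 → first moment M = |Σ|/6 = 3762.4375
R_c = M/A = 3762.4375/329.3750 = 11.4230 mm
θ = 181° = 3.159046 rad
V = θ·R_c·A = 3.159046·11.4230·329.3750 = 11885.713 mm³

Volume = 11885.713 mm³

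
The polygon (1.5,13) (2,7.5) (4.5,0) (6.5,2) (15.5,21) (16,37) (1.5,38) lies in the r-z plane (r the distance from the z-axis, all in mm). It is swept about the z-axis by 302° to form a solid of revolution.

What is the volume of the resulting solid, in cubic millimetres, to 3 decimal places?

Profile (r,z), 7 vertices: (1.5,13) (2,7.5) (4.5,0) (6.5,2) (15.5,21) (16,37) (1.5,38)
edge 0: (1.5,13)→(2,7.5)  cross = 1.5·7.5 − 2·13 = -14.7500; (r_i+r_j)·cross = 3.5·-14.7500 = -51.6250
edge 1: (2,7.5)→(4.5,0)  cross = 2·0 − 4.5·7.5 = -33.7500; (r_i+r_j)·cross = 6.5·-33.7500 = -219.3750
edge 2: (4.5,0)→(6.5,2)  cross = 4.5·2 − 6.5·0 = 9.0000; (r_i+r_j)·cross = 11·9.0000 = 99.0000
edge 3: (6.5,2)→(15.5,21)  cross = 6.5·21 − 15.5·2 = 105.5000; (r_i+r_j)·cross = 22·105.5000 = 2321.0000
edge 4: (15.5,21)→(16,37)  cross = 15.5·37 − 16·21 = 237.5000; (r_i+r_j)·cross = 31.5·237.5000 = 7481.2500
edge 5: (16,37)→(1.5,38)  cross = 16·38 − 1.5·37 = 552.5000; (r_i+r_j)·cross = 17.5·552.5000 = 9668.7500
edge 6: (1.5,38)→(1.5,13)  cross = 1.5·13 − 1.5·38 = -37.5000; (r_i+r_j)·cross = 3·-37.5000 = -112.5000
Σcross = 818.5000 → A = |Σcross|/2 = 409.2500 mm²
Σ(r_i+r_j)·cross = 19186.5000 → first moment M = |Σ|/6 = 3197.7500
R_c = M/A = 3197.7500/409.2500 = 7.8137 mm
θ = 302° = 5.270894 rad
V = θ·R_c·A = 5.270894·7.8137·409.2500 = 16855.002 mm³

Volume = 16855.002 mm³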